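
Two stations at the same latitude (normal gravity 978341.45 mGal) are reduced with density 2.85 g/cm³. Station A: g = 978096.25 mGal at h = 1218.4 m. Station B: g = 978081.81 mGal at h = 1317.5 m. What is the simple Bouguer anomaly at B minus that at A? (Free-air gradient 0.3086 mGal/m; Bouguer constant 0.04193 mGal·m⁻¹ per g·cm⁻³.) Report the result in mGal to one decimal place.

Δg_SB(A) = 978096.25 − 978341.45 + 0.3086×1218.4 − 0.04193×2.85×1218.4 = -14.80 mGal
Δg_SB(B) = 978081.81 − 978341.45 + 0.3086×1317.5 − 0.04193×2.85×1317.5 = -10.50 mGal
Difference = -10.50 − (-14.80) = 4.30 mGal

4.3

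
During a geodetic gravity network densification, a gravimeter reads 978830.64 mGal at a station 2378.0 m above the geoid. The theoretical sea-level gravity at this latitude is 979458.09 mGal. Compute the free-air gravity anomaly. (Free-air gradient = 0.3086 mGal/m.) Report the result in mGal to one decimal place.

106.4

Free-air correction = 0.3086 × 2378.0 = 733.85 mGal
Free-air anomaly = 978830.64 − 979458.09 + (733.85) = 106.40 mGal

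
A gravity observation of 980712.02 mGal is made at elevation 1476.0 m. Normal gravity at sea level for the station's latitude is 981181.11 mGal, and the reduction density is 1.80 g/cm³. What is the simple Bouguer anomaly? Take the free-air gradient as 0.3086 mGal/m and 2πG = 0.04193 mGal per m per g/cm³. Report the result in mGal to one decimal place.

-125.0

Free-air correction = 0.3086 × 1476.0 = 455.49 mGal
Free-air anomaly = 980712.02 − 981181.11 + (455.49) = -13.60 mGal
Bouguer slab correction = 0.04193 × 1.80 × 1476.0 = 111.40 mGal
Simple Bouguer anomaly = -13.60 − (111.40) = -125.00 mGal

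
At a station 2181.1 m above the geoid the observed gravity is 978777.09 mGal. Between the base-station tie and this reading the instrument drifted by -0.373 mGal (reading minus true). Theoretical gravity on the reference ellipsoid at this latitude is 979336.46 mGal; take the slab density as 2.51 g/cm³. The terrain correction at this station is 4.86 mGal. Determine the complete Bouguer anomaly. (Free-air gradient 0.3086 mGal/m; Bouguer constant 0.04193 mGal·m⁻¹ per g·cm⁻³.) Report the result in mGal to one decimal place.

Drift-corrected reading = 978777.09 − (-0.373) = 978777.463 mGal
Free-air correction = 0.3086 × 2181.1 = 673.09 mGal
Free-air anomaly = 978777.463 − 979336.46 + (673.09) = 114.093 mGal
Bouguer slab correction = 0.04193 × 2.51 × 2181.1 = 229.55 mGal
Simple Bouguer anomaly = 114.093 − (229.55) = -115.457 mGal
Complete Bouguer anomaly = -115.457 + 4.86 = -110.597 mGal

-110.6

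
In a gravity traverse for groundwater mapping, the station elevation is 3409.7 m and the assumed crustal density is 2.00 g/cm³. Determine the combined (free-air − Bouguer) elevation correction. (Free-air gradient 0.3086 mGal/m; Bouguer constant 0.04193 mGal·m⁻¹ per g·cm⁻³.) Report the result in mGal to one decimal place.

766.3

Combined gradient = 0.3086 − 0.04193 × 2.00 = 0.2247400 mGal/m
Combined elevation correction = 0.2247400 × 3409.7 = 766.3 mGal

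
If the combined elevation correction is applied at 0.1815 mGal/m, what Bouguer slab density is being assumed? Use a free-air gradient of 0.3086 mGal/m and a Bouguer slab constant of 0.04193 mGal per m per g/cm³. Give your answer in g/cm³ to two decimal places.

3.03

0.1815 = 0.3086 − 0.04193 × ρ
ρ = (0.3086 − 0.1815) / 0.04193 = 3.03 g/cm³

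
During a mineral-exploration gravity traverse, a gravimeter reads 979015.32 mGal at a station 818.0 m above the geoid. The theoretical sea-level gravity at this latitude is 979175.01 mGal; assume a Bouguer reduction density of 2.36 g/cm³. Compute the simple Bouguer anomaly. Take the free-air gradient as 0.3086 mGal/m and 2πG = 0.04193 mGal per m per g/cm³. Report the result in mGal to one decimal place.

Free-air correction = 0.3086 × 818.0 = 252.43 mGal
Free-air anomaly = 979015.32 − 979175.01 + (252.43) = 92.74 mGal
Bouguer slab correction = 0.04193 × 2.36 × 818.0 = 80.95 mGal
Simple Bouguer anomaly = 92.74 − (80.95) = 11.79 mGal

11.8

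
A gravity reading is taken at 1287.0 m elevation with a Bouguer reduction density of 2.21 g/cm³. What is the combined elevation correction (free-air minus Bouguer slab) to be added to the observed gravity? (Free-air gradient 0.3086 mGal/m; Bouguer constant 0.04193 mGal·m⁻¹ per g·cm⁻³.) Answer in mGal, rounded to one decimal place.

Combined gradient = 0.3086 − 0.04193 × 2.21 = 0.2159347 mGal/m
Combined elevation correction = 0.2159347 × 1287.0 = 277.9 mGal

277.9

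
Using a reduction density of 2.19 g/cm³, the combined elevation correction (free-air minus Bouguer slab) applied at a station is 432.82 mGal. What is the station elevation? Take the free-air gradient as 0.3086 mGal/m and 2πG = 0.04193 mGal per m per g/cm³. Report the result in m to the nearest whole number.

Combined gradient = 0.3086 − 0.04193 × 2.19 = 0.2167733 mGal/m
h = 432.82 / 0.2167733 = 1996.65 m

1997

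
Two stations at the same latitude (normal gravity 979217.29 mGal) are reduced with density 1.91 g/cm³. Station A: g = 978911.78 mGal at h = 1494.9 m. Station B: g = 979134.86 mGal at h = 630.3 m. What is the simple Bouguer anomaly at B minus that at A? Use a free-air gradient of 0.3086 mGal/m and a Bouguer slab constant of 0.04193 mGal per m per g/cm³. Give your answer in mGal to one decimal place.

25.5

Δg_SB(A) = 978911.78 − 979217.29 + 0.3086×1494.9 − 0.04193×1.91×1494.9 = 36.10 mGal
Δg_SB(B) = 979134.86 − 979217.29 + 0.3086×630.3 − 0.04193×1.91×630.3 = 61.60 mGal
Difference = 61.60 − (36.10) = 25.50 mGal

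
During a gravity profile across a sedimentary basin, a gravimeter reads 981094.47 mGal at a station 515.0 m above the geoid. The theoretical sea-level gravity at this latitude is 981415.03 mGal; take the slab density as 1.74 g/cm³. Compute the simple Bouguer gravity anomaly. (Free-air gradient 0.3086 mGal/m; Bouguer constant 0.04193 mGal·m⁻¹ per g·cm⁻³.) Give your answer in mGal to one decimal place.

Free-air correction = 0.3086 × 515.0 = 158.93 mGal
Free-air anomaly = 981094.47 − 981415.03 + (158.93) = -161.63 mGal
Bouguer slab correction = 0.04193 × 1.74 × 515.0 = 37.57 mGal
Simple Bouguer anomaly = -161.63 − (37.57) = -199.20 mGal

-199.2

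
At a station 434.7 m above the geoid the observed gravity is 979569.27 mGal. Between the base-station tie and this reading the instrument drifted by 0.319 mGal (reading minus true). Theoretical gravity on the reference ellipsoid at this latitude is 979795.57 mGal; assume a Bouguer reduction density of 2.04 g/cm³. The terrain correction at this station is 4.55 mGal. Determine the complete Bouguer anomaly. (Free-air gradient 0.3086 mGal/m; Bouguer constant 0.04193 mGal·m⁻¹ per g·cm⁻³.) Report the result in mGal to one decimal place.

Drift-corrected reading = 979569.27 − (0.319) = 979568.951 mGal
Free-air correction = 0.3086 × 434.7 = 134.15 mGal
Free-air anomaly = 979568.951 − 979795.57 + (134.15) = -92.469 mGal
Bouguer slab correction = 0.04193 × 2.04 × 434.7 = 37.18 mGal
Simple Bouguer anomaly = -92.469 − (37.18) = -129.649 mGal
Complete Bouguer anomaly = -129.649 + 4.55 = -125.099 mGal

-125.1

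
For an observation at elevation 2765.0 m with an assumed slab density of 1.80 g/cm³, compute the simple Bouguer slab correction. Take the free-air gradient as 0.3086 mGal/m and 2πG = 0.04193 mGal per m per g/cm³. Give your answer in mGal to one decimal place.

208.7

Bouguer slab correction = 0.04193 × 1.80 × 2765.0 = 208.7 mGal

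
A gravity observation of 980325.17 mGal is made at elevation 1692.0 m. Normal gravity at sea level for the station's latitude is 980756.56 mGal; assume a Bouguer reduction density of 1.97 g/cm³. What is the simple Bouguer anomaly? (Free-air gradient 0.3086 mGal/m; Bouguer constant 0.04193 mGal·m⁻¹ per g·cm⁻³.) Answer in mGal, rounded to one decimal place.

-49.0

Free-air correction = 0.3086 × 1692.0 = 522.15 mGal
Free-air anomaly = 980325.17 − 980756.56 + (522.15) = 90.76 mGal
Bouguer slab correction = 0.04193 × 1.97 × 1692.0 = 139.76 mGal
Simple Bouguer anomaly = 90.76 − (139.76) = -49.00 mGal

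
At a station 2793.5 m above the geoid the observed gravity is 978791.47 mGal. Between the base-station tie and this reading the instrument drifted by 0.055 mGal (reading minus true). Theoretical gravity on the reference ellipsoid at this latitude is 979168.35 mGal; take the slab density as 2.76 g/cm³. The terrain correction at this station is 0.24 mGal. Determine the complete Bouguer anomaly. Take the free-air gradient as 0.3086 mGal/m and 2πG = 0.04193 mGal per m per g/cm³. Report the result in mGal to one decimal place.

162.1

Drift-corrected reading = 978791.47 − (0.055) = 978791.415 mGal
Free-air correction = 0.3086 × 2793.5 = 862.07 mGal
Free-air anomaly = 978791.415 − 979168.35 + (862.07) = 485.135 mGal
Bouguer slab correction = 0.04193 × 2.76 × 2793.5 = 323.28 mGal
Simple Bouguer anomaly = 485.135 − (323.28) = 161.855 mGal
Complete Bouguer anomaly = 161.855 + 0.24 = 162.095 mGal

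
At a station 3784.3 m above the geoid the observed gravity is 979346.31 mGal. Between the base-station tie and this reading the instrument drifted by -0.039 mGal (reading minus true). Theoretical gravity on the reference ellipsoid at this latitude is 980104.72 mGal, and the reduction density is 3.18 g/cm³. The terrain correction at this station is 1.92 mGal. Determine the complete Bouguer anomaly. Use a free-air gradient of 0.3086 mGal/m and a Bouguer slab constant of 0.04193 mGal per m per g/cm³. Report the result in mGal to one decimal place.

Drift-corrected reading = 979346.31 − (-0.039) = 979346.349 mGal
Free-air correction = 0.3086 × 3784.3 = 1167.83 mGal
Free-air anomaly = 979346.349 − 980104.72 + (1167.83) = 409.459 mGal
Bouguer slab correction = 0.04193 × 3.18 × 3784.3 = 504.59 mGal
Simple Bouguer anomaly = 409.459 − (504.59) = -95.131 mGal
Complete Bouguer anomaly = -95.131 + 1.92 = -93.211 mGal

-93.2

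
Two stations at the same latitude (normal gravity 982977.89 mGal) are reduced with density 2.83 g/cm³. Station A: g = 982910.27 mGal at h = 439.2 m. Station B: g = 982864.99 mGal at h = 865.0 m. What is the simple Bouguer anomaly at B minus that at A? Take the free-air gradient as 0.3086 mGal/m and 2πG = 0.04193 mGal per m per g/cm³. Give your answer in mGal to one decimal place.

35.6

Δg_SB(A) = 982910.27 − 982977.89 + 0.3086×439.2 − 0.04193×2.83×439.2 = 15.80 mGal
Δg_SB(B) = 982864.99 − 982977.89 + 0.3086×865.0 − 0.04193×2.83×865.0 = 51.40 mGal
Difference = 51.40 − (15.80) = 35.60 mGal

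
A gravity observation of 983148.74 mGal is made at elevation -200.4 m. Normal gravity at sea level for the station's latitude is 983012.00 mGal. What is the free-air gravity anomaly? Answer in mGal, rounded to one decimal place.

74.9

Free-air correction = 0.3086 × -200.4 = -61.84 mGal
Free-air anomaly = 983148.74 − 983012.00 + (-61.84) = 74.90 mGal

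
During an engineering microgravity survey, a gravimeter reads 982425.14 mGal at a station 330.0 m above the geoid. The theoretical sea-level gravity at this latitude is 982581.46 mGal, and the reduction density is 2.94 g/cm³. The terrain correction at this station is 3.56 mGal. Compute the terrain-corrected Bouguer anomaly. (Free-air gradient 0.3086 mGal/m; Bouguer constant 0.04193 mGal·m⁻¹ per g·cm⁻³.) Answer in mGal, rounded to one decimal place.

-91.6

Free-air correction = 0.3086 × 330.0 = 101.84 mGal
Free-air anomaly = 982425.14 − 982581.46 + (101.84) = -54.48 mGal
Bouguer slab correction = 0.04193 × 2.94 × 330.0 = 40.68 mGal
Simple Bouguer anomaly = -54.48 − (40.68) = -95.16 mGal
Complete Bouguer anomaly = -95.16 + 3.56 = -91.60 mGal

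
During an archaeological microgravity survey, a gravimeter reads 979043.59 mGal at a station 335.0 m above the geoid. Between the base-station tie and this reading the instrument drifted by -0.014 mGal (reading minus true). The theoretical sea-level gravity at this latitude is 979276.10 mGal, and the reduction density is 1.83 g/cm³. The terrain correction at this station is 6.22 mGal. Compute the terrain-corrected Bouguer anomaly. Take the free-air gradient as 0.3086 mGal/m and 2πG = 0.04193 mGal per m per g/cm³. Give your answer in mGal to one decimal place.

Drift-corrected reading = 979043.59 − (-0.014) = 979043.604 mGal
Free-air correction = 0.3086 × 335.0 = 103.38 mGal
Free-air anomaly = 979043.604 − 979276.10 + (103.38) = -129.116 mGal
Bouguer slab correction = 0.04193 × 1.83 × 335.0 = 25.71 mGal
Simple Bouguer anomaly = -129.116 − (25.71) = -154.826 mGal
Complete Bouguer anomaly = -154.826 + 6.22 = -148.606 mGal

-148.6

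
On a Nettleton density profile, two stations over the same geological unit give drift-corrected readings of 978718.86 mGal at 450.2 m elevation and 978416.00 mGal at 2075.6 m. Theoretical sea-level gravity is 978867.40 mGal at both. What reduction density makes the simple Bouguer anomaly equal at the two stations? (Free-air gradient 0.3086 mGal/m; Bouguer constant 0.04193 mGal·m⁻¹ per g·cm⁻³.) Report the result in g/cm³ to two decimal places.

Δg_obs = 978416.00 − 978718.86 = -302.86 mGal over Δh = 2075.6 − 450.2 = 1625.4 m
Equal Bouguer anomalies ⇒ Δg_obs + (0.3086 − 0.04193ρ)·Δh = 0
0.3086 − 0.04193ρ = −Δg_obs/Δh = 0.18633
ρ = (0.3086 − 0.18633) / 0.04193 = 2.92 g/cm³

2.92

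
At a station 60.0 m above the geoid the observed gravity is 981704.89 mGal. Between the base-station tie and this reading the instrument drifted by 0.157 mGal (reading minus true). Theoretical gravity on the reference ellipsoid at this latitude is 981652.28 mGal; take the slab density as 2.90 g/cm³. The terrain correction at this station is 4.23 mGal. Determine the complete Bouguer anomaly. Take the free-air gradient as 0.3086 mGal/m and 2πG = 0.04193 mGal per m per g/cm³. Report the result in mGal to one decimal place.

67.9

Drift-corrected reading = 981704.89 − (0.157) = 981704.733 mGal
Free-air correction = 0.3086 × 60.0 = 18.52 mGal
Free-air anomaly = 981704.733 − 981652.28 + (18.52) = 70.973 mGal
Bouguer slab correction = 0.04193 × 2.90 × 60.0 = 7.30 mGal
Simple Bouguer anomaly = 70.973 − (7.30) = 63.673 mGal
Complete Bouguer anomaly = 63.673 + 4.23 = 67.903 mGal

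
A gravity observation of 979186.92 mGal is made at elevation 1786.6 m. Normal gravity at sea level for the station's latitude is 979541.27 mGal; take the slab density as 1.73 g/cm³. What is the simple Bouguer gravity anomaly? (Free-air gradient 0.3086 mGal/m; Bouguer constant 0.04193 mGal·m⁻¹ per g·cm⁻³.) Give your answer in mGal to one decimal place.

67.4

Free-air correction = 0.3086 × 1786.6 = 551.34 mGal
Free-air anomaly = 979186.92 − 979541.27 + (551.34) = 196.99 mGal
Bouguer slab correction = 0.04193 × 1.73 × 1786.6 = 129.60 mGal
Simple Bouguer anomaly = 196.99 − (129.60) = 67.39 mGal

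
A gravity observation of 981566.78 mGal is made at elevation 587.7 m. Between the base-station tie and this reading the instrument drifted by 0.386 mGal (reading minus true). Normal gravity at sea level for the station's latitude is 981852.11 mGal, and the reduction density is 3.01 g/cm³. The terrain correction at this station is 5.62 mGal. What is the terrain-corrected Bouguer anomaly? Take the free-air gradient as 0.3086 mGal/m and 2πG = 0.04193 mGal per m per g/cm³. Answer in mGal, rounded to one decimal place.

-172.9

Drift-corrected reading = 981566.78 − (0.386) = 981566.394 mGal
Free-air correction = 0.3086 × 587.7 = 181.36 mGal
Free-air anomaly = 981566.394 − 981852.11 + (181.36) = -104.356 mGal
Bouguer slab correction = 0.04193 × 3.01 × 587.7 = 74.17 mGal
Simple Bouguer anomaly = -104.356 − (74.17) = -178.526 mGal
Complete Bouguer anomaly = -178.526 + 5.62 = -172.906 mGal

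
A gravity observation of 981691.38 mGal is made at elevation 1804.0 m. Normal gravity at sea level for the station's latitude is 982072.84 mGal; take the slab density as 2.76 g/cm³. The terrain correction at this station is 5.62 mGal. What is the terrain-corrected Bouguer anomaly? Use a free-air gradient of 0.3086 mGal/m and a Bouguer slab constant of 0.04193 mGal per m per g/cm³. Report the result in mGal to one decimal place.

Free-air correction = 0.3086 × 1804.0 = 556.71 mGal
Free-air anomaly = 981691.38 − 982072.84 + (556.71) = 175.25 mGal
Bouguer slab correction = 0.04193 × 2.76 × 1804.0 = 208.77 mGal
Simple Bouguer anomaly = 175.25 − (208.77) = -33.52 mGal
Complete Bouguer anomaly = -33.52 + 5.62 = -27.90 mGal

-27.9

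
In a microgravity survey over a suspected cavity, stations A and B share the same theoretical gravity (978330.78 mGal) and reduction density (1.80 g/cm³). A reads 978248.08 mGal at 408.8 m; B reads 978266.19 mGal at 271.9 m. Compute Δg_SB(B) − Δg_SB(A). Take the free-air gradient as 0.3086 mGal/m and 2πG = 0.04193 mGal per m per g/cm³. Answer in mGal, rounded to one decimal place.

-13.8

Δg_SB(A) = 978248.08 − 978330.78 + 0.3086×408.8 − 0.04193×1.80×408.8 = 12.60 mGal
Δg_SB(B) = 978266.19 − 978330.78 + 0.3086×271.9 − 0.04193×1.80×271.9 = -1.20 mGal
Difference = -1.20 − (12.60) = -13.80 mGal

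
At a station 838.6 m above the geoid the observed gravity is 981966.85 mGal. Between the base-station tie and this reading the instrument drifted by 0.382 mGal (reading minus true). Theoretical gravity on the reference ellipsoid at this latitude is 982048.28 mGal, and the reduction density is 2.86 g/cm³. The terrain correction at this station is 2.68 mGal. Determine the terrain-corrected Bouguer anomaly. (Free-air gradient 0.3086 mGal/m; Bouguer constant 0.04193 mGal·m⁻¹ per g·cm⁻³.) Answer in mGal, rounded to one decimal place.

79.1

Drift-corrected reading = 981966.85 − (0.382) = 981966.468 mGal
Free-air correction = 0.3086 × 838.6 = 258.79 mGal
Free-air anomaly = 981966.468 − 982048.28 + (258.79) = 176.978 mGal
Bouguer slab correction = 0.04193 × 2.86 × 838.6 = 100.56 mGal
Simple Bouguer anomaly = 176.978 − (100.56) = 76.418 mGal
Complete Bouguer anomaly = 76.418 + 2.68 = 79.098 mGal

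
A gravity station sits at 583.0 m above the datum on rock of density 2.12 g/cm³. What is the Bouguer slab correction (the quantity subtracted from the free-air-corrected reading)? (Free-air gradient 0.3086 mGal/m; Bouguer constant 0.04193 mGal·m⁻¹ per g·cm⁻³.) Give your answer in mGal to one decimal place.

Bouguer slab correction = 0.04193 × 2.12 × 583.0 = 51.8 mGal

51.8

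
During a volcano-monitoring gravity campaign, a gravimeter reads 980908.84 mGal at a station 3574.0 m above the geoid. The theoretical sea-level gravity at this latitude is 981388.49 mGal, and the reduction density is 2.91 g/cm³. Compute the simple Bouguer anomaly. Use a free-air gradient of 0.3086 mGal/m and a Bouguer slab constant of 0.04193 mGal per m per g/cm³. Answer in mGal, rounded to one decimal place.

Free-air correction = 0.3086 × 3574.0 = 1102.94 mGal
Free-air anomaly = 980908.84 − 981388.49 + (1102.94) = 623.29 mGal
Bouguer slab correction = 0.04193 × 2.91 × 3574.0 = 436.09 mGal
Simple Bouguer anomaly = 623.29 − (436.09) = 187.20 mGal

187.2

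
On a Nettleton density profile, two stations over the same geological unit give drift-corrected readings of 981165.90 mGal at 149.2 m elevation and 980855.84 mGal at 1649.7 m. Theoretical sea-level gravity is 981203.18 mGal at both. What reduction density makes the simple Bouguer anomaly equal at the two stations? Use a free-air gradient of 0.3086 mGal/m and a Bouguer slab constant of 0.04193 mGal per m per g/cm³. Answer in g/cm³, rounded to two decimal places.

2.43

Δg_obs = 980855.84 − 981165.90 = -310.06 mGal over Δh = 1649.7 − 149.2 = 1500.5 m
Equal Bouguer anomalies ⇒ Δg_obs + (0.3086 − 0.04193ρ)·Δh = 0
0.3086 − 0.04193ρ = −Δg_obs/Δh = 0.20664
ρ = (0.3086 − 0.20664) / 0.04193 = 2.43 g/cm³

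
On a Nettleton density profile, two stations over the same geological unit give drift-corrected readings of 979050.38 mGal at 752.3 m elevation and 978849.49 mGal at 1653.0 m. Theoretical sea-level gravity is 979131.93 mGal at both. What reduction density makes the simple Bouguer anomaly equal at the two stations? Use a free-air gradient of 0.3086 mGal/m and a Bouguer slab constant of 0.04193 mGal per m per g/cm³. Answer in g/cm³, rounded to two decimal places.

2.04

Δg_obs = 978849.49 − 979050.38 = -200.89 mGal over Δh = 1653.0 − 752.3 = 900.7 m
Equal Bouguer anomalies ⇒ Δg_obs + (0.3086 − 0.04193ρ)·Δh = 0
0.3086 − 0.04193ρ = −Δg_obs/Δh = 0.22304
ρ = (0.3086 − 0.22304) / 0.04193 = 2.04 g/cm³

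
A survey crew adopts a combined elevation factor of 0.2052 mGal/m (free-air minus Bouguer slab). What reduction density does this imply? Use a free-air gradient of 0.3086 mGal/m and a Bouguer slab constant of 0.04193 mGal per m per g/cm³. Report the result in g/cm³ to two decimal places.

2.47

0.2052 = 0.3086 − 0.04193 × ρ
ρ = (0.3086 − 0.2052) / 0.04193 = 2.47 g/cm³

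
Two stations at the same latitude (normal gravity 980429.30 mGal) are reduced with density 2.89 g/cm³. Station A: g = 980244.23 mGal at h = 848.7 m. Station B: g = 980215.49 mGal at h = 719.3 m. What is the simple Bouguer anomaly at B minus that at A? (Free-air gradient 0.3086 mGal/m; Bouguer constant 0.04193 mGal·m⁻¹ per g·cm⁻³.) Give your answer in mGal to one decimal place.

-53.0

Δg_SB(A) = 980244.23 − 980429.30 + 0.3086×848.7 − 0.04193×2.89×848.7 = -26.00 mGal
Δg_SB(B) = 980215.49 − 980429.30 + 0.3086×719.3 − 0.04193×2.89×719.3 = -79.00 mGal
Difference = -79.00 − (-26.00) = -53.00 mGal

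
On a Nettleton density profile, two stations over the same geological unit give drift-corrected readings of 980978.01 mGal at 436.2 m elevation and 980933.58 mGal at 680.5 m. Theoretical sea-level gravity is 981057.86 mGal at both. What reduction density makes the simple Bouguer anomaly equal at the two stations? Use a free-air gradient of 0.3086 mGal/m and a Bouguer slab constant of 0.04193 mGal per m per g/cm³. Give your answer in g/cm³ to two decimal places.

Δg_obs = 980933.58 − 980978.01 = -44.43 mGal over Δh = 680.5 − 436.2 = 244.3 m
Equal Bouguer anomalies ⇒ Δg_obs + (0.3086 − 0.04193ρ)·Δh = 0
0.3086 − 0.04193ρ = −Δg_obs/Δh = 0.18187
ρ = (0.3086 − 0.18187) / 0.04193 = 3.02 g/cm³

3.02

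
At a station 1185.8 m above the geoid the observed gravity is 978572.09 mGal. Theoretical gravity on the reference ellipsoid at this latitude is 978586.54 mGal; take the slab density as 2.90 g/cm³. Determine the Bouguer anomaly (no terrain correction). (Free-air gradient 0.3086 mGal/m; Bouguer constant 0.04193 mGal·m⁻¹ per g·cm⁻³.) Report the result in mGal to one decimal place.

207.3

Free-air correction = 0.3086 × 1185.8 = 365.94 mGal
Free-air anomaly = 978572.09 − 978586.54 + (365.94) = 351.49 mGal
Bouguer slab correction = 0.04193 × 2.90 × 1185.8 = 144.19 mGal
Simple Bouguer anomaly = 351.49 − (144.19) = 207.30 mGal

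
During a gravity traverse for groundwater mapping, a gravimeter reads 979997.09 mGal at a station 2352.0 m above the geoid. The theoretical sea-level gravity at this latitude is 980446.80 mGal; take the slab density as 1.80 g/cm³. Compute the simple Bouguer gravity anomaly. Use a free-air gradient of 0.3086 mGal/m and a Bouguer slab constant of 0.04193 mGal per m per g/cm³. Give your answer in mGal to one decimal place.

98.6

Free-air correction = 0.3086 × 2352.0 = 725.83 mGal
Free-air anomaly = 979997.09 − 980446.80 + (725.83) = 276.12 mGal
Bouguer slab correction = 0.04193 × 1.80 × 2352.0 = 177.51 mGal
Simple Bouguer anomaly = 276.12 − (177.51) = 98.61 mGal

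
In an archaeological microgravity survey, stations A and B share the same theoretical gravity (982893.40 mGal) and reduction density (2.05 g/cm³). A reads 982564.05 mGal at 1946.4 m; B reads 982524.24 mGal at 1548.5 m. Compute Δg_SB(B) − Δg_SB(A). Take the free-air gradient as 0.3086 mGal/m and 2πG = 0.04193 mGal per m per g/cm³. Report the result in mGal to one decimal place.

-128.4

Δg_SB(A) = 982564.05 − 982893.40 + 0.3086×1946.4 − 0.04193×2.05×1946.4 = 104.00 mGal
Δg_SB(B) = 982524.24 − 982893.40 + 0.3086×1548.5 − 0.04193×2.05×1548.5 = -24.40 mGal
Difference = -24.40 − (104.00) = -128.40 mGal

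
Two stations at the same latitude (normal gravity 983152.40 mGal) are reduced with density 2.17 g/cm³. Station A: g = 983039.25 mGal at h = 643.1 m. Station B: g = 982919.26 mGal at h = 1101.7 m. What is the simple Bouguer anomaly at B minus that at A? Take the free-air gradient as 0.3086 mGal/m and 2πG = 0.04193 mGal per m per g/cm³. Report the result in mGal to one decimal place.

-20.2

Δg_SB(A) = 983039.25 − 983152.40 + 0.3086×643.1 − 0.04193×2.17×643.1 = 26.80 mGal
Δg_SB(B) = 982919.26 − 983152.40 + 0.3086×1101.7 − 0.04193×2.17×1101.7 = 6.60 mGal
Difference = 6.60 − (26.80) = -20.20 mGal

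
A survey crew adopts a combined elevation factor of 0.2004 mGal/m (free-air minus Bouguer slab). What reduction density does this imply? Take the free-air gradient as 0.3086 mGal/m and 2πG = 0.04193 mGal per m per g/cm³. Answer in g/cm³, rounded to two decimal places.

2.58

0.2004 = 0.3086 − 0.04193 × ρ
ρ = (0.3086 − 0.2004) / 0.04193 = 2.58 g/cm³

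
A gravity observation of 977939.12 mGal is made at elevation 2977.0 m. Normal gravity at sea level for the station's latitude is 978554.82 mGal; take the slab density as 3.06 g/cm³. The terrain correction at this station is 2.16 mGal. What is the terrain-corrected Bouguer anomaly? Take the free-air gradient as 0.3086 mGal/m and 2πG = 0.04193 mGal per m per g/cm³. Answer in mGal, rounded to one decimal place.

Free-air correction = 0.3086 × 2977.0 = 918.70 mGal
Free-air anomaly = 977939.12 − 978554.82 + (918.70) = 303.00 mGal
Bouguer slab correction = 0.04193 × 3.06 × 2977.0 = 381.97 mGal
Simple Bouguer anomaly = 303.00 − (381.97) = -78.97 mGal
Complete Bouguer anomaly = -78.97 + 2.16 = -76.81 mGal

-76.8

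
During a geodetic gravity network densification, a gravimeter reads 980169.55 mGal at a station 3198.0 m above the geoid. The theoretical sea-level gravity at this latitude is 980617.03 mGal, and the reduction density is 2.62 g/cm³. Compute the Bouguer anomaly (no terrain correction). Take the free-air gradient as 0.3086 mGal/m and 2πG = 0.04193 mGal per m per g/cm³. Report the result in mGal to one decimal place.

188.1

Free-air correction = 0.3086 × 3198.0 = 986.90 mGal
Free-air anomaly = 980169.55 − 980617.03 + (986.90) = 539.42 mGal
Bouguer slab correction = 0.04193 × 2.62 × 3198.0 = 351.32 mGal
Simple Bouguer anomaly = 539.42 − (351.32) = 188.10 mGal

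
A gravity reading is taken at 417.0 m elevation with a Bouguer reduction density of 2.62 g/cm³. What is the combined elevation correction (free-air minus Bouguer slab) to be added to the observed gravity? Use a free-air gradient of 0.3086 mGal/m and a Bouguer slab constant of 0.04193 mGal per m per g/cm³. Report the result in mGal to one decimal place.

82.9

Combined gradient = 0.3086 − 0.04193 × 2.62 = 0.1987434 mGal/m
Combined elevation correction = 0.1987434 × 417.0 = 82.9 mGal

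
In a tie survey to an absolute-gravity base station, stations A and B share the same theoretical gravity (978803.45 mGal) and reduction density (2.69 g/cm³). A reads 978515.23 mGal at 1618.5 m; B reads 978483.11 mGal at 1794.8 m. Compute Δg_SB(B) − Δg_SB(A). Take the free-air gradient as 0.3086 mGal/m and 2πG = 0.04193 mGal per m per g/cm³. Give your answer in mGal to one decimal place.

Δg_SB(A) = 978515.23 − 978803.45 + 0.3086×1618.5 − 0.04193×2.69×1618.5 = 28.70 mGal
Δg_SB(B) = 978483.11 − 978803.45 + 0.3086×1794.8 − 0.04193×2.69×1794.8 = 31.10 mGal
Difference = 31.10 − (28.70) = 2.40 mGal

2.4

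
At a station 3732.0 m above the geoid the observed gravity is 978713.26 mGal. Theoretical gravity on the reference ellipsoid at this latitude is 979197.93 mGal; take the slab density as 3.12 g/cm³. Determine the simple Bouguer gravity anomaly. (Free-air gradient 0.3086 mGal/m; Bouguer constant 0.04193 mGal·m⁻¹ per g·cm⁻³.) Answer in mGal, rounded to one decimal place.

178.8

Free-air correction = 0.3086 × 3732.0 = 1151.70 mGal
Free-air anomaly = 978713.26 − 979197.93 + (1151.70) = 667.03 mGal
Bouguer slab correction = 0.04193 × 3.12 × 3732.0 = 488.23 mGal
Simple Bouguer anomaly = 667.03 − (488.23) = 178.80 mGal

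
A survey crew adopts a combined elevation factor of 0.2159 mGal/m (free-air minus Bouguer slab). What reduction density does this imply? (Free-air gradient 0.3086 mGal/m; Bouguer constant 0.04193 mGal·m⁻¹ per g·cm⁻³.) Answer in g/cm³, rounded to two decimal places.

2.21

0.2159 = 0.3086 − 0.04193 × ρ
ρ = (0.3086 − 0.2159) / 0.04193 = 2.21 g/cm³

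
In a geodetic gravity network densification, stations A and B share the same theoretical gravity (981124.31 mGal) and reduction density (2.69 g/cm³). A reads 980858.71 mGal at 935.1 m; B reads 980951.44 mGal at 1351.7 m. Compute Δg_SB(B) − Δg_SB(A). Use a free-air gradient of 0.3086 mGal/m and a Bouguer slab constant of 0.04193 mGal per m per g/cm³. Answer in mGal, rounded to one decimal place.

Δg_SB(A) = 980858.71 − 981124.31 + 0.3086×935.1 − 0.04193×2.69×935.1 = -82.50 mGal
Δg_SB(B) = 980951.44 − 981124.31 + 0.3086×1351.7 − 0.04193×2.69×1351.7 = 91.80 mGal
Difference = 91.80 − (-82.50) = 174.30 mGal

174.3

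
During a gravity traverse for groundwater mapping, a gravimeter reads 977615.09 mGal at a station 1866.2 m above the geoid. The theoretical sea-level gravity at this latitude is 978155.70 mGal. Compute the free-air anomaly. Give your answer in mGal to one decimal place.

Free-air correction = 0.3086 × 1866.2 = 575.91 mGal
Free-air anomaly = 977615.09 − 978155.70 + (575.91) = 35.30 mGal

35.3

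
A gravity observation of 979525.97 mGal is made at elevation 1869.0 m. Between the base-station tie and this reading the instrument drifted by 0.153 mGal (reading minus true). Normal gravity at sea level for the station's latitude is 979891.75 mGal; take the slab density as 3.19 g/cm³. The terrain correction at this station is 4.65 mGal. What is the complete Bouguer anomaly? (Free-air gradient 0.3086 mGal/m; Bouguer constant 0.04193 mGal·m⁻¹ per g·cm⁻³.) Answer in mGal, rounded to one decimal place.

Drift-corrected reading = 979525.97 − (0.153) = 979525.817 mGal
Free-air correction = 0.3086 × 1869.0 = 576.77 mGal
Free-air anomaly = 979525.817 − 979891.75 + (576.77) = 210.837 mGal
Bouguer slab correction = 0.04193 × 3.19 × 1869.0 = 249.99 mGal
Simple Bouguer anomaly = 210.837 − (249.99) = -39.153 mGal
Complete Bouguer anomaly = -39.153 + 4.65 = -34.503 mGal

-34.5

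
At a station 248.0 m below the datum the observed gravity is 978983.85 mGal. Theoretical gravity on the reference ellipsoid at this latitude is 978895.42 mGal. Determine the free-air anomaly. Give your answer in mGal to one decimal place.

Free-air correction = 0.3086 × -248.0 = -76.53 mGal
Free-air anomaly = 978983.85 − 978895.42 + (-76.53) = 11.90 mGal

11.9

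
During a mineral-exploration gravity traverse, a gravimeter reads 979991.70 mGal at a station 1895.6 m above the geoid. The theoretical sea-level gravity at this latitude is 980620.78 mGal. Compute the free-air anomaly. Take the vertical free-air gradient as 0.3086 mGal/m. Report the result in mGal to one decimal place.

-44.1

Free-air correction = 0.3086 × 1895.6 = 584.98 mGal
Free-air anomaly = 979991.70 − 980620.78 + (584.98) = -44.10 mGal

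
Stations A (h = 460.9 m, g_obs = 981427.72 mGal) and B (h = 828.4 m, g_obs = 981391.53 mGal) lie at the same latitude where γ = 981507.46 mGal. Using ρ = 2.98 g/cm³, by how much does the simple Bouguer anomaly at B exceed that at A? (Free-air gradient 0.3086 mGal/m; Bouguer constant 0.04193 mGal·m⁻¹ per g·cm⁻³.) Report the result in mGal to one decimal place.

Δg_SB(A) = 981427.72 − 981507.46 + 0.3086×460.9 − 0.04193×2.98×460.9 = 4.90 mGal
Δg_SB(B) = 981391.53 − 981507.46 + 0.3086×828.4 − 0.04193×2.98×828.4 = 36.20 mGal
Difference = 36.20 − (4.90) = 31.30 mGal

31.3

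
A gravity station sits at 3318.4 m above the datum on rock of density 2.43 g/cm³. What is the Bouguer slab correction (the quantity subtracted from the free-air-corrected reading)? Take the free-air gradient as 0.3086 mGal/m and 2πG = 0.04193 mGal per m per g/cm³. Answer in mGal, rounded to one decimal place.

338.1

Bouguer slab correction = 0.04193 × 2.43 × 3318.4 = 338.1 mGal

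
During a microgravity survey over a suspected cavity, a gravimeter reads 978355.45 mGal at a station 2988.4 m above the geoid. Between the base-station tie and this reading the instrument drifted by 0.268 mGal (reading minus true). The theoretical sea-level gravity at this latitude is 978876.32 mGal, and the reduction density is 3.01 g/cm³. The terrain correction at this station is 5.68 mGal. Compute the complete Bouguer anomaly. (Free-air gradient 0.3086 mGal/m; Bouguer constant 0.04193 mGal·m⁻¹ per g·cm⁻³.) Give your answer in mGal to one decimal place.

Drift-corrected reading = 978355.45 − (0.268) = 978355.182 mGal
Free-air correction = 0.3086 × 2988.4 = 922.22 mGal
Free-air anomaly = 978355.182 − 978876.32 + (922.22) = 401.082 mGal
Bouguer slab correction = 0.04193 × 3.01 × 2988.4 = 377.16 mGal
Simple Bouguer anomaly = 401.082 − (377.16) = 23.922 mGal
Complete Bouguer anomaly = 23.922 + 5.68 = 29.602 mGal

29.6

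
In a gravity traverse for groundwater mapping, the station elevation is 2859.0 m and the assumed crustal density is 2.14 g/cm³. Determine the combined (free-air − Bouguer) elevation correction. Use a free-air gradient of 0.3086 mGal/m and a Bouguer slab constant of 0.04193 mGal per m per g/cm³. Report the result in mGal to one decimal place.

Combined gradient = 0.3086 − 0.04193 × 2.14 = 0.2188698 mGal/m
Combined elevation correction = 0.2188698 × 2859.0 = 625.7 mGal

625.7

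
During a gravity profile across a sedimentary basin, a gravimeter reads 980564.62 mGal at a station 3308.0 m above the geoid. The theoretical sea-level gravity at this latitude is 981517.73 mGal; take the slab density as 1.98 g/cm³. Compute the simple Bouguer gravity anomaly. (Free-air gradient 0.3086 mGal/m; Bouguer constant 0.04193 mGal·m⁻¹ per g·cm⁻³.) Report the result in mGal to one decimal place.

-206.9

Free-air correction = 0.3086 × 3308.0 = 1020.85 mGal
Free-air anomaly = 980564.62 − 981517.73 + (1020.85) = 67.74 mGal
Bouguer slab correction = 0.04193 × 1.98 × 3308.0 = 274.63 mGal
Simple Bouguer anomaly = 67.74 − (274.63) = -206.89 mGal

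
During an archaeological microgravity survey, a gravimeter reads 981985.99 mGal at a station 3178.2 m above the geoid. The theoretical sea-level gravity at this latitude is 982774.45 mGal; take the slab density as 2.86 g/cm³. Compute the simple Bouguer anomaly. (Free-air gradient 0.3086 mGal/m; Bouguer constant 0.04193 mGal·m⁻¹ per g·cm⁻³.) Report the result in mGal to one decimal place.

-188.8

Free-air correction = 0.3086 × 3178.2 = 980.79 mGal
Free-air anomaly = 981985.99 − 982774.45 + (980.79) = 192.33 mGal
Bouguer slab correction = 0.04193 × 2.86 × 3178.2 = 381.13 mGal
Simple Bouguer anomaly = 192.33 − (381.13) = -188.80 mGal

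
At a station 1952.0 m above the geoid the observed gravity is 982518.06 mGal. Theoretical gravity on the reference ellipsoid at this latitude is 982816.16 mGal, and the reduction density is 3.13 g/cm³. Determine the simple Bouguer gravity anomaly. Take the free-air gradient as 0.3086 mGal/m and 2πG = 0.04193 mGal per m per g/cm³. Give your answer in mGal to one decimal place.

Free-air correction = 0.3086 × 1952.0 = 602.39 mGal
Free-air anomaly = 982518.06 − 982816.16 + (602.39) = 304.29 mGal
Bouguer slab correction = 0.04193 × 3.13 × 1952.0 = 256.18 mGal
Simple Bouguer anomaly = 304.29 − (256.18) = 48.11 mGal

48.1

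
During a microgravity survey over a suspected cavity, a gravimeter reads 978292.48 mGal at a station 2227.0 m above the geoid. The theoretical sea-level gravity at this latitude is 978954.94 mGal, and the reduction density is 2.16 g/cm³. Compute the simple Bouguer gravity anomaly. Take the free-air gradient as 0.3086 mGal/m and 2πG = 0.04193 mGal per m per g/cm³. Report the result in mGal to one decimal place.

Free-air correction = 0.3086 × 2227.0 = 687.25 mGal
Free-air anomaly = 978292.48 − 978954.94 + (687.25) = 24.79 mGal
Bouguer slab correction = 0.04193 × 2.16 × 2227.0 = 201.70 mGal
Simple Bouguer anomaly = 24.79 − (201.70) = -176.91 mGal

-176.9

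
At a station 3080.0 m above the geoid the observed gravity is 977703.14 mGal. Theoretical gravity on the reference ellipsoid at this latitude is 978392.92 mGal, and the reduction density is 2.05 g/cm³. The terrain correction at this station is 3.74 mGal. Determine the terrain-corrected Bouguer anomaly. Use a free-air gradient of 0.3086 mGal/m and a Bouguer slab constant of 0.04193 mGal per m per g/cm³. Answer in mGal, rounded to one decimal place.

Free-air correction = 0.3086 × 3080.0 = 950.49 mGal
Free-air anomaly = 977703.14 − 978392.92 + (950.49) = 260.71 mGal
Bouguer slab correction = 0.04193 × 2.05 × 3080.0 = 264.75 mGal
Simple Bouguer anomaly = 260.71 − (264.75) = -4.04 mGal
Complete Bouguer anomaly = -4.04 + 3.74 = -0.30 mGal

-0.3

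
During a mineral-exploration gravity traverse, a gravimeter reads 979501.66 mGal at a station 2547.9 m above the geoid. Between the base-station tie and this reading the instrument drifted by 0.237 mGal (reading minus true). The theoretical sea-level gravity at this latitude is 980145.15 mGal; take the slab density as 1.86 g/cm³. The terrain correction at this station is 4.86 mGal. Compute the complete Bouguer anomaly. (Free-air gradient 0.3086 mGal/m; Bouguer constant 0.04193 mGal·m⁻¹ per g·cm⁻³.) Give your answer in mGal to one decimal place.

-51.3

Drift-corrected reading = 979501.66 − (0.237) = 979501.423 mGal
Free-air correction = 0.3086 × 2547.9 = 786.28 mGal
Free-air anomaly = 979501.423 − 980145.15 + (786.28) = 142.553 mGal
Bouguer slab correction = 0.04193 × 1.86 × 2547.9 = 198.71 mGal
Simple Bouguer anomaly = 142.553 − (198.71) = -56.157 mGal
Complete Bouguer anomaly = -56.157 + 4.86 = -51.297 mGal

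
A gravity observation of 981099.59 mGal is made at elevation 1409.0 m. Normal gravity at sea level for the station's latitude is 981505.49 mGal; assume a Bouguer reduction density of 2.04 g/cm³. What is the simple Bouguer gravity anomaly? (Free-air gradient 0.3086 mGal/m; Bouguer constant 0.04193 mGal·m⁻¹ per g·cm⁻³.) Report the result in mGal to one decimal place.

-91.6

Free-air correction = 0.3086 × 1409.0 = 434.82 mGal
Free-air anomaly = 981099.59 − 981505.49 + (434.82) = 28.92 mGal
Bouguer slab correction = 0.04193 × 2.04 × 1409.0 = 120.52 mGal
Simple Bouguer anomaly = 28.92 − (120.52) = -91.60 mGal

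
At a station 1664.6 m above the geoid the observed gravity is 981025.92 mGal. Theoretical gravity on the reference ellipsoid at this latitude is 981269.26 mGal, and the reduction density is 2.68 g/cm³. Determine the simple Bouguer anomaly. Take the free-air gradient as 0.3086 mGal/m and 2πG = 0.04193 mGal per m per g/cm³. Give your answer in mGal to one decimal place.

83.3

Free-air correction = 0.3086 × 1664.6 = 513.70 mGal
Free-air anomaly = 981025.92 − 981269.26 + (513.70) = 270.36 mGal
Bouguer slab correction = 0.04193 × 2.68 × 1664.6 = 187.06 mGal
Simple Bouguer anomaly = 270.36 − (187.06) = 83.30 mGal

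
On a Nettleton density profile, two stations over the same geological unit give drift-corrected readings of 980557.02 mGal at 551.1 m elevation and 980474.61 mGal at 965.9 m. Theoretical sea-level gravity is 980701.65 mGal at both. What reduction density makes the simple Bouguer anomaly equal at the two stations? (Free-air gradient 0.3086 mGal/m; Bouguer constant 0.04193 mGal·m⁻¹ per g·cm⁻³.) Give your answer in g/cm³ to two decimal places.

Δg_obs = 980474.61 − 980557.02 = -82.41 mGal over Δh = 965.9 − 551.1 = 414.8 m
Equal Bouguer anomalies ⇒ Δg_obs + (0.3086 − 0.04193ρ)·Δh = 0
0.3086 − 0.04193ρ = −Δg_obs/Δh = 0.19867
ρ = (0.3086 − 0.19867) / 0.04193 = 2.62 g/cm³

2.62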